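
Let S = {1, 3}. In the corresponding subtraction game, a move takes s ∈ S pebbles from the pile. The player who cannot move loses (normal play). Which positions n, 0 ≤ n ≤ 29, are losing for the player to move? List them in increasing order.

0, 2, 4, 6, 8, 10, 12, 14, 16, 18, 20, 22, 24, 26, 28

n :  0  1  2  3  4  5  6  7  8  9 10 11 12 13 14 15 16 17 18 19 20 21 22 23 24 25 26 27 28 29
G :  0  1  0  1  0  1  0  1  0  1  0  1  0  1  0  1  0  1  0  1  0  1  0  1  0  1  0  1  0  1
P-positions are exactly the n with G(n) = 0.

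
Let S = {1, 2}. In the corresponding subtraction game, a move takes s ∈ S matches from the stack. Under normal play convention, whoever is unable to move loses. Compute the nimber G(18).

n :  0  1  2  3  4  5  6  7  8  9 10 11 12 13 14 15 16 17 18
G :  0  1  2  0  1  2  0  1  2  0  1  2  0  1  2  0  1  2  0

0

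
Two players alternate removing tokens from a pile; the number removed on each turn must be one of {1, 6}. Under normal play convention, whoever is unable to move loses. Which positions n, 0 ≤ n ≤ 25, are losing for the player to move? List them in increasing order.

n :  0  1  2  3  4  5  6  7  8  9 10 11 12 13 14 15 16 17 18 19 20 21 22 23 24 25
G :  0  1  0  1  0  1  2  0  1  0  1  0  1  2  0  1  0  1  0  1  2  0  1  0  1  0
P-positions are exactly the n with G(n) = 0.

0, 2, 4, 7, 9, 11, 14, 16, 18, 21, 23, 25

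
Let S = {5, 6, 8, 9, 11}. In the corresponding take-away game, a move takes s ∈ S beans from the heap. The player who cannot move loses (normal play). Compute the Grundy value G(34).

0

n :  0  1  2  3  4  5  6  7  8  9 10 11 12 13 14 15 16 17 18 19 20 21 22 23 24 25 26 27 28 29 30 31 32 33 34
G :  0  0  0  0  0  1  1  1  1  1  2  2  2  2  2  3  0  0  0  0  0  1  1  1  1  1  2  2  2  2  2  3  0  0  0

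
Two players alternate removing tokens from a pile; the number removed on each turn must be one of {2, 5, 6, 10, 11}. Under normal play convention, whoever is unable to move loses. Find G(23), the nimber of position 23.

3

G(0) = 0
G(1) = mex{} = 0
G(2) = mex{0} = 1
G(3) = mex{0} = 1
G(4) = mex{1} = 0
G(5) = mex{1,0} = 2
G(6) = mex{0,0,0} = 1
G(7) = mex{2,1,0} = 3
G(8) = mex{1,1,1} = 0
G(9) = mex{3,0,1} = 2
G(10) = mex{0,2,0,0} = 1
G(11) = mex{2,1,2,0,0} = 3
G(12) = mex{1,3,1,1,0} = 2
G(13) = mex{3,0,3,1,1} = 2
G(14) = mex{2,2,0,0,1} = 3
G(15) = mex{2,1,2,2,0} = 3
G(16) = mex{3,3,1,1,2} = 0
G(17) = mex{3,2,3,3,1} = 0
G(18) = mex{0,2,2,0,3} = 1
G(19) = mex{0,3,2,2,0} = 1
G(20) = mex{1,3,3,1,2} = 0
G(21) = mex{1,0,3,3,1} = 2
G(22) = mex{0,0,0,2,3} = 1
G(23) = mex{2,1,0,2,2} = 3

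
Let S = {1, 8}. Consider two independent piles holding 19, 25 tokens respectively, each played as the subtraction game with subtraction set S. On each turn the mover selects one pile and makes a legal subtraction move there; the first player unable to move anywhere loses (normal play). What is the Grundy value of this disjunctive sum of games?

0

All piles use S = {1, 8}:
n :  0  1  2  3  4  5  6  7  8  9 10 11 12 13 14 15 16 17 18 19 20 21 22 23 24 25
G :  0  1  0  1  0  1  0  1  2  0  1  0  1  0  1  0  1  2  0  1  0  1  0  1  0  1
Pile A: G(19) = 1.
Pile B: G(25) = 1.
Combined Grundy value = 1 ⊕ 1 = 0.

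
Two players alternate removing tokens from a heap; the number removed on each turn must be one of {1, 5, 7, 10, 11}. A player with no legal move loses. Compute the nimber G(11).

n :  0  1  2  3  4  5  6  7  8  9 10 11
G :  0  1  0  1  0  1  0  1  0  1  2  3

3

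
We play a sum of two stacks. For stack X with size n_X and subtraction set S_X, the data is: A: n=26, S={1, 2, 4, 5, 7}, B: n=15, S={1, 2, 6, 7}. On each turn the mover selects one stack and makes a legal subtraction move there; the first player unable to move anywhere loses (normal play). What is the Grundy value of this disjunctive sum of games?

Stack A, S = {1, 2, 4, 5, 7}:
G(0) = 0
G(1) = mex{0} = 1
G(2) = mex{1,0} = 2
G(3) = mex{2,1} = 0
G(4) = mex{0,2,0} = 1
G(5) = mex{1,0,1,0} = 2
G(6) = mex{2,1,2,1} = 0
G(7) = mex{0,2,0,2,0} = 1
G(8) = mex{1,0,1,0,1} = 2
G(9) = mex{2,1,2,1,2} = 0
G(10) = mex{0,2,0,2,0} = 1
G(11) = mex{1,0,1,0,1} = 2
G(12) = mex{2,1,2,1,2} = 0
G(13) = mex{0,2,0,2,0} = 1
G(14) = mex{1,0,1,0,1} = 2
G(15) = mex{2,1,2,1,2} = 0
G(16) = mex{0,2,0,2,0} = 1
G(17) = mex{1,0,1,0,1} = 2
G(18) = mex{2,1,2,1,2} = 0
G(19) = mex{0,2,0,2,0} = 1
G(20) = mex{1,0,1,0,1} = 2
G(21) = mex{2,1,2,1,2} = 0
G(22) = mex{0,2,0,2,0} = 1
G(23) = mex{1,0,1,0,1} = 2
G(24) = mex{2,1,2,1,2} = 0
G(25) = mex{0,2,0,2,0} = 1
G(26) = mex{1,0,1,0,1} = 2
G_A(26) = 2.
Stack B, S = {1, 2, 6, 7}:
G(0) = 0
G(1) = mex{0} = 1
G(2) = mex{1,0} = 2
G(3) = mex{2,1} = 0
G(4) = mex{0,2} = 1
G(5) = mex{1,0} = 2
G(6) = mex{2,1,0} = 3
G(7) = mex{3,2,1,0} = 4
G(8) = mex{4,3,2,1} = 0
G(9) = mex{0,4,0,2} = 1
G(10) = mex{1,0,1,0} = 2
G(11) = mex{2,1,2,1} = 0
G(12) = mex{0,2,3,2} = 1
G(13) = mex{1,0,4,3} = 2
G(14) = mex{2,1,0,4} = 3
G(15) = mex{3,2,1,0} = 4
G_B(15) = 4.
Combined Grundy value = 2 ⊕ 4 = 6.

6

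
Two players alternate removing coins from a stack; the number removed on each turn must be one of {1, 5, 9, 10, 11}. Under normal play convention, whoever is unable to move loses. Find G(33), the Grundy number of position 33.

3

G(0) = 0
G(1) = mex{0} = 1
G(2) = mex{1} = 0
G(3) = mex{0} = 1
G(4) = mex{1} = 0
G(5) = mex{0,0} = 1
G(6) = mex{1,1} = 0
G(7) = mex{0,0} = 1
G(8) = mex{1,1} = 0
G(9) = mex{0,0,0} = 1
G(10) = mex{1,1,1,0} = 2
G(11) = mex{2,0,0,1,0} = 3
G(12) = mex{3,1,1,0,1} = 2
G(13) = mex{2,0,0,1,0} = 3
G(14) = mex{3,1,1,0,1} = 2
G(15) = mex{2,2,0,1,0} = 3
G(16) = mex{3,3,1,0,1} = 2
G(17) = mex{2,2,0,1,0} = 3
G(18) = mex{3,3,1,0,1} = 2
G(19) = mex{2,2,2,1,0} = 3
G(20) = mex{3,3,3,2,1} = 0
G(21) = mex{0,2,2,3,2} = 1
G(22) = mex{1,3,3,2,3} = 0
G(23) = mex{0,2,2,3,2} = 1
G(24) = mex{1,3,3,2,3} = 0
G(25) = mex{0,0,2,3,2} = 1
G(26) = mex{1,1,3,2,3} = 0
G(27) = mex{0,0,2,3,2} = 1
G(28) = mex{1,1,3,2,3} = 0
G(29) = mex{0,0,0,3,2} = 1
G(30) = mex{1,1,1,0,3} = 2
G(31) = mex{2,0,0,1,0} = 3
G(32) = mex{3,1,1,0,1} = 2
G(33) = mex{2,0,0,1,0} = 3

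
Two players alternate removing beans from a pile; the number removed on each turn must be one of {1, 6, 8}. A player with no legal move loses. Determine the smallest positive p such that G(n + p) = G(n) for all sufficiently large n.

G(0) = 0
G(1) = mex{0} = 1
G(2) = mex{1} = 0
G(3) = mex{0} = 1
G(4) = mex{1} = 0
G(5) = mex{0} = 1
G(6) = mex{1,0} = 2
G(7) = mex{2,1} = 0
G(8) = mex{0,0,0} = 1
G(9) = mex{1,1,1} = 0
G(10) = mex{0,0,0} = 1
G(11) = mex{1,1,1} = 0
G(12) = mex{0,2,0} = 1
G(13) = mex{1,0,1} = 2
G(14) = mex{2,1,2} = 0
G(15) = mex{0,0,0} = 1
G(16) = mex{1,1,1} = 0
G(n+7) = G(n) holds for n = 0,…,7 (a full window of length max(S) = 8), so the sequence is purely periodic with period 7.

7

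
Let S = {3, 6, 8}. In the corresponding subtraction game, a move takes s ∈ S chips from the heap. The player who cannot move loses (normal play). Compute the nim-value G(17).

2

n :  0  1  2  3  4  5  6  7  8  9 10 11 12 13 14 15 16 17
G :  0  0  0  1  1  1  2  2  2  3  3  0  0  0  1  1  1  2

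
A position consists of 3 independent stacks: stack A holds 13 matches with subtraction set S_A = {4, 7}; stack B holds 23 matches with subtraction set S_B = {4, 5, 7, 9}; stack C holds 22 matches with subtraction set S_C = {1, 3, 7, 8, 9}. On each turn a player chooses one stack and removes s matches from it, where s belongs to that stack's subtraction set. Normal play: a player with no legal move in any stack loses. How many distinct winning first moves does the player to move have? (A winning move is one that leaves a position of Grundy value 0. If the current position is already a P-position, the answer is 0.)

Stack A, S = {4, 7}:
n :  0  1  2  3  4  5  6  7  8  9 10 11 12 13
G :  0  0  0  0  1  1  1  1  2  2  2  0  0  0
G_A(13) = 0.
Stack B, S = {4, 5, 7, 9}:
G(0) = 0
G(1) = mex{} = 0
G(2) = mex{} = 0
G(3) = mex{} = 0
G(4) = mex{0} = 1
G(5) = mex{0,0} = 1
G(6) = mex{0,0} = 1
G(7) = mex{0,0,0} = 1
G(8) = mex{1,0,0} = 2
G(9) = mex{1,1,0,0} = 2
G(10) = mex{1,1,0,0} = 2
G(11) = mex{1,1,1,0} = 2
G(12) = mex{2,1,1,0} = 3
G(13) = mex{2,2,1,1} = 0
G(14) = mex{2,2,1,1} = 0
G(15) = mex{2,2,2,1} = 0
G(16) = mex{3,2,2,1} = 0
G(17) = mex{0,3,2,2} = 1
G(18) = mex{0,0,2,2} = 1
G(19) = mex{0,0,3,2} = 1
G(20) = mex{0,0,0,2} = 1
G(21) = mex{1,0,0,3} = 2
G(22) = mex{1,1,0,0} = 2
G(23) = mex{1,1,0,0} = 2
G_B(23) = 2.
Stack C, S = {1, 3, 7, 8, 9}:
n :  0  1  2  3  4  5  6  7  8  9 10 11 12 13 14 15 16 17 18 19 20 21 22
G :  0  1  0  1  0  1  0  1  2  3  2  3  2  3  2  3  0  1  0  1  0  1  0
G_C(22) = 0.
Combined Grundy value = 0 ⊕ 2 ⊕ 0 = 2.
A winning move leaves total XOR = 0, i.e. changes one component's Grundy value g to g ⊕ X where X is the current total.
Stack A: need g' = 0⊕2 = 2. Options: 13−4→G=2, 13−7→G=1. Hits: 1.
Stack B: need g' = 2⊕2 = 0. Options: 23−4→G=1, 23−5→G=1, 23−7→G=0, 23−9→G=0. Hits: 2.
Stack C: need g' = 0⊕2 = 2. Options: 22−1→G=1, 22−3→G=1, 22−7→G=3, 22−8→G=2, 22−9→G=3. Hits: 1.

4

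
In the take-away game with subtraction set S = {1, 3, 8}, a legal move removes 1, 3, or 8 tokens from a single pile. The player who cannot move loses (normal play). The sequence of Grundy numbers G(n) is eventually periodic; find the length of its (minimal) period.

G(0) = 0
G(1) = mex{0} = 1
G(2) = mex{1} = 0
G(3) = mex{0,0} = 1
G(4) = mex{1,1} = 0
G(5) = mex{0,0} = 1
G(6) = mex{1,1} = 0
G(7) = mex{0,0} = 1
G(8) = mex{1,1,0} = 2
G(9) = mex{2,0,1} = 3
G(10) = mex{3,1,0} = 2
G(11) = mex{2,2,1} = 0
G(12) = mex{0,3,0} = 1
G(13) = mex{1,2,1} = 0
G(14) = mex{0,0,0} = 1
G(15) = mex{1,1,1} = 0
G(16) = mex{0,0,2} = 1
G(17) = mex{1,1,3} = 0
G(18) = mex{0,0,2} = 1
G(19) = mex{1,1,0} = 2
G(20) = mex{2,0,1} = 3
G(21) = mex{3,1,0} = 2
G(22) = mex{2,2,1} = 0
G(23) = mex{0,3,0} = 1
G(n+11) = G(n) holds for n = 0,…,7 (a full window of length max(S) = 8), so the sequence is purely periodic with period 11.

11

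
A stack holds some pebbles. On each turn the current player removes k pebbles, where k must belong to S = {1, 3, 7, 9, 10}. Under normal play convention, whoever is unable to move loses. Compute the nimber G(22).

n :  0  1  2  3  4  5  6  7  8  9 10 11 12 13 14 15 16 17 18 19 20 21 22
G :  0  1  0  1  0  1  0  1  0  1  2  3  2  3  2  3  2  3  2  0  1  0  1

1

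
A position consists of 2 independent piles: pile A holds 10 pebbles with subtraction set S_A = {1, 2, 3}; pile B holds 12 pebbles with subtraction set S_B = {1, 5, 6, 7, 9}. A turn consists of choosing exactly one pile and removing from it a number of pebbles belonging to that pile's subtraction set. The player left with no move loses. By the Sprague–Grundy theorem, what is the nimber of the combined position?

2

Pile A, S = {1, 2, 3}:
n :  0  1  2  3  4  5  6  7  8  9 10
G :  0  1  2  3  0  1  2  3  0  1  2
G_A(10) = 2.
Pile B, S = {1, 5, 6, 7, 9}:
n :  0  1  2  3  4  5  6  7  8  9 10 11 12
G :  0  1  0  1  0  1  2  3  2  3  2  3  0
G_B(12) = 0.
Combined Grundy value = 2 ⊕ 0 = 2.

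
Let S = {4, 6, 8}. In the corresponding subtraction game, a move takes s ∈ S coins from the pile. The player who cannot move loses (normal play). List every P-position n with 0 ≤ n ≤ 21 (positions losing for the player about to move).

G(0) = 0
G(1) = mex{} = 0
G(2) = mex{} = 0
G(3) = mex{} = 0
G(4) = mex{0} = 1
G(5) = mex{0} = 1
G(6) = mex{0,0} = 1
G(7) = mex{0,0} = 1
G(8) = mex{1,0,0} = 2
G(9) = mex{1,0,0} = 2
G(10) = mex{1,1,0} = 2
G(11) = mex{1,1,0} = 2
G(12) = mex{2,1,1} = 0
G(13) = mex{2,1,1} = 0
G(14) = mex{2,2,1} = 0
G(15) = mex{2,2,1} = 0
G(16) = mex{0,2,2} = 1
G(17) = mex{0,2,2} = 1
G(18) = mex{0,0,2} = 1
G(19) = mex{0,0,2} = 1
G(20) = mex{1,0,0} = 2
G(21) = mex{1,0,0} = 2
P-positions are exactly the n with G(n) = 0.

0, 1, 2, 3, 12, 13, 14, 15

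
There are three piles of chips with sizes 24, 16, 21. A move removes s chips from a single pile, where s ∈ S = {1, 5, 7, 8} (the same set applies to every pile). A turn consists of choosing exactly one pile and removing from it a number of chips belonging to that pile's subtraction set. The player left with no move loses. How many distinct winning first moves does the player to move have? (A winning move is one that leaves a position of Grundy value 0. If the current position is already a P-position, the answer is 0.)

All piles use S = {1, 5, 7, 8}:
n :  0  1  2  3  4  5  6  7  8  9 10 11 12 13 14 15 16 17 18 19 20 21 22 23 24
G :  0  1  0  1  0  1  0  1  2  3  2  3  2  3  2  0  1  0  1  0  1  0  1  2  3
Pile A: G(24) = 3.
Pile B: G(16) = 1.
Pile C: G(21) = 0.
Combined Grundy value = 3 ⊕ 1 ⊕ 0 = 2.
A winning move leaves total XOR = 0, i.e. changes one component's Grundy value g to g ⊕ X where X is the current total.
Pile A: need g' = 3⊕2 = 1. Options: 24−1→G=2, 24−5→G=0, 24−7→G=0, 24−8→G=1. Hits: 1.
Pile B: need g' = 1⊕2 = 3. Options: 16−1→G=0, 16−5→G=3, 16−7→G=3, 16−8→G=2. Hits: 2.
Pile C: need g' = 0⊕2 = 2. Options: 21−1→G=1, 21−5→G=1, 21−7→G=2, 21−8→G=3. Hits: 1.

4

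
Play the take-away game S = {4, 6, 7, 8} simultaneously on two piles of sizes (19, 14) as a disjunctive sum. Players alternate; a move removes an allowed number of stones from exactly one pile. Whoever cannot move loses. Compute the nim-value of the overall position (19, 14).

1

All piles use S = {4, 6, 7, 8}:
n :  0  1  2  3  4  5  6  7  8  9 10 11 12 13 14 15 16 17 18 19
G :  0  0  0  0  1  1  1  1  2  2  2  2  0  0  0  0  1  1  1  1
Pile A: G(19) = 1.
Pile B: G(14) = 0.
Combined Grundy value = 1 ⊕ 0 = 1.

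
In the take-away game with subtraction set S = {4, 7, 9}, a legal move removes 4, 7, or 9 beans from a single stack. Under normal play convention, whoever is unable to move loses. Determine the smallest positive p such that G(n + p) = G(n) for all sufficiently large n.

n :  0  1  2  3  4  5  6  7  8  9 10 11 12 13 14 15 16 17 18 19 20 21 22 23 24 25 26 27
G :  0  0  0  0  1  1  1  1  2  2  2  2  3  0  0  0  0  1  1  1  1  2  2  2  2  3  0  0
G(n+13) = G(n) holds for n = 0,…,8 (a full window of length max(S) = 9), so the sequence is purely periodic with period 13.

13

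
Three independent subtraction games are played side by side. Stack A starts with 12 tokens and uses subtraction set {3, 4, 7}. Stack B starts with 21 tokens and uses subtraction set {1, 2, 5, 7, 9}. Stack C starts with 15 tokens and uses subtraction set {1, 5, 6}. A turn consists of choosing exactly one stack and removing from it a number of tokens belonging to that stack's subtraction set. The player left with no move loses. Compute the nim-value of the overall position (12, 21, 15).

1

Stack A, S = {3, 4, 7}:
n :  0  1  2  3  4  5  6  7  8  9 10 11 12
G :  0  0  0  1  1  1  2  2  2  3  0  0  0
G_A(12) = 0.
Stack B, S = {1, 2, 5, 7, 9}:
n :  0  1  2  3  4  5  6  7  8  9 10 11 12 13 14 15 16 17 18 19 20 21
G :  0  1  2  0  1  2  0  1  2  3  4  5  3  4  0  1  2  0  1  2  0  1
G_B(21) = 1.
Stack C, S = {1, 5, 6}:
n :  0  1  2  3  4  5  6  7  8  9 10 11 12 13 14 15
G :  0  1  0  1  0  1  2  3  2  3  2  0  1  0  1  0
G_C(15) = 0.
Combined Grundy value = 0 ⊕ 1 ⊕ 0 = 1.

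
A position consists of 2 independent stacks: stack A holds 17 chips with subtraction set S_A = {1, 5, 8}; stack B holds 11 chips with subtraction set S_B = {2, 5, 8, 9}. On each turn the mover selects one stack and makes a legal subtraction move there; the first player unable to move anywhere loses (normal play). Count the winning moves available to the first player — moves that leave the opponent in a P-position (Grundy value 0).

0

Stack A, S = {1, 5, 8}:
n :  0  1  2  3  4  5  6  7  8  9 10 11 12 13 14 15 16 17
G :  0  1  0  1  0  1  0  1  2  3  2  3  2  0  1  0  1  0
G_A(17) = 0.
Stack B, S = {2, 5, 8, 9}:
G(0) = 0
G(1) = mex{} = 0
G(2) = mex{0} = 1
G(3) = mex{0} = 1
G(4) = mex{1} = 0
G(5) = mex{1,0} = 2
G(6) = mex{0,0} = 1
G(7) = mex{2,1} = 0
G(8) = mex{1,1,0} = 2
G(9) = mex{0,0,0,0} = 1
G(10) = mex{2,2,1,0} = 3
G(11) = mex{1,1,1,1} = 0
G_B(11) = 0.
Combined Grundy value = 0 ⊕ 0 = 0.
A winning move leaves total XOR = 0, i.e. changes one component's Grundy value g to g ⊕ X where X is the current total.
Stack A: target g' = 0⊕0 = 0, but every legal move changes the Grundy value (mex property), so 0 moves.
Stack B: target g' = 0⊕0 = 0, but every legal move changes the Grundy value (mex property), so 0 moves.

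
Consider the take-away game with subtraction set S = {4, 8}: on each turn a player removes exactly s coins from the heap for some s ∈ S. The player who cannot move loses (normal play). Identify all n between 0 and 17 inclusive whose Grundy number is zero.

G(0) = 0
G(1) = mex{} = 0
G(2) = mex{} = 0
G(3) = mex{} = 0
G(4) = mex{0} = 1
G(5) = mex{0} = 1
G(6) = mex{0} = 1
G(7) = mex{0} = 1
G(8) = mex{1,0} = 2
G(9) = mex{1,0} = 2
G(10) = mex{1,0} = 2
G(11) = mex{1,0} = 2
G(12) = mex{2,1} = 0
G(13) = mex{2,1} = 0
G(14) = mex{2,1} = 0
G(15) = mex{2,1} = 0
G(16) = mex{0,2} = 1
G(17) = mex{0,2} = 1
P-positions are exactly the n with G(n) = 0.

0, 1, 2, 3, 12, 13, 14, 15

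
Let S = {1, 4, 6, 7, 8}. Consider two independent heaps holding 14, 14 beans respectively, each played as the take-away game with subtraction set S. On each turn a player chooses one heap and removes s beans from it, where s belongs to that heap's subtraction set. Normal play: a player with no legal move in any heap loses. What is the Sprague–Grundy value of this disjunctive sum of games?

All heaps use S = {1, 4, 6, 7, 8}:
n :  0  1  2  3  4  5  6  7  8  9 10 11 12 13 14
G :  0  1  0  1  2  0  1  2  3  2  3  4  5  3  0
Heap A: G(14) = 0.
Heap B: G(14) = 0.
Combined Grundy value = 0 ⊕ 0 = 0.

0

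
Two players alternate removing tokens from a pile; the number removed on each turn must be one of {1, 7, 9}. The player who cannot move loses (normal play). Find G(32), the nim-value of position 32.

0

G(0) = 0
G(1) = mex{0} = 1
G(2) = mex{1} = 0
G(3) = mex{0} = 1
G(4) = mex{1} = 0
G(5) = mex{0} = 1
G(6) = mex{1} = 0
G(7) = mex{0,0} = 1
G(8) = mex{1,1} = 0
G(9) = mex{0,0,0} = 1
G(10) = mex{1,1,1} = 0
G(11) = mex{0,0,0} = 1
G(12) = mex{1,1,1} = 0
G(13) = mex{0,0,0} = 1
G(14) = mex{1,1,1} = 0
G(15) = mex{0,0,0} = 1
G(16) = mex{1,1,1} = 0
G(17) = mex{0,0,0} = 1
G(18) = mex{1,1,1} = 0
G(19) = mex{0,0,0} = 1
G(20) = mex{1,1,1} = 0
G(21) = mex{0,0,0} = 1
G(22) = mex{1,1,1} = 0
G(23) = mex{0,0,0} = 1
G(24) = mex{1,1,1} = 0
G(25) = mex{0,0,0} = 1
G(26) = mex{1,1,1} = 0
G(27) = mex{0,0,0} = 1
G(28) = mex{1,1,1} = 0
G(29) = mex{0,0,0} = 1
G(30) = mex{1,1,1} = 0
G(31) = mex{0,0,0} = 1
G(32) = mex{1,1,1} = 0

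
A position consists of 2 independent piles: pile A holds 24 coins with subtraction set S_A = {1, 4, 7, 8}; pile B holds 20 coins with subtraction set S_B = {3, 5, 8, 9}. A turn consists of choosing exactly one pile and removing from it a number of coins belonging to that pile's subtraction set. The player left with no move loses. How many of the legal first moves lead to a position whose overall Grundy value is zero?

Pile A, S = {1, 4, 7, 8}:
G(0) = 0
G(1) = mex{0} = 1
G(2) = mex{1} = 0
G(3) = mex{0} = 1
G(4) = mex{1,0} = 2
G(5) = mex{2,1} = 0
G(6) = mex{0,0} = 1
G(7) = mex{1,1,0} = 2
G(8) = mex{2,2,1,0} = 3
G(9) = mex{3,0,0,1} = 2
G(10) = mex{2,1,1,0} = 3
G(11) = mex{3,2,2,1} = 0
G(12) = mex{0,3,0,2} = 1
G(13) = mex{1,2,1,0} = 3
G(14) = mex{3,3,2,1} = 0
G(15) = mex{0,0,3,2} = 1
G(16) = mex{1,1,2,3} = 0
G(17) = mex{0,3,3,2} = 1
G(18) = mex{1,0,0,3} = 2
G(19) = mex{2,1,1,0} = 3
G(20) = mex{3,0,3,1} = 2
G(21) = mex{2,1,0,3} = 4
G(22) = mex{4,2,1,0} = 3
G(23) = mex{3,3,0,1} = 2
G(24) = mex{2,2,1,0} = 3
G_A(24) = 3.
Pile B, S = {3, 5, 8, 9}:
G(0) = 0
G(1) = mex{} = 0
G(2) = mex{} = 0
G(3) = mex{0} = 1
G(4) = mex{0} = 1
G(5) = mex{0,0} = 1
G(6) = mex{1,0} = 2
G(7) = mex{1,0} = 2
G(8) = mex{1,1,0} = 2
G(9) = mex{2,1,0,0} = 3
G(10) = mex{2,1,0,0} = 3
G(11) = mex{2,2,1,0} = 3
G(12) = mex{3,2,1,1} = 0
G(13) = mex{3,2,1,1} = 0
G(14) = mex{3,3,2,1} = 0
G(15) = mex{0,3,2,2} = 1
G(16) = mex{0,3,2,2} = 1
G(17) = mex{0,0,3,2} = 1
G(18) = mex{1,0,3,3} = 2
G(19) = mex{1,0,3,3} = 2
G(20) = mex{1,1,0,3} = 2
G_B(20) = 2.
Combined Grundy value = 3 ⊕ 2 = 1.
A winning move leaves total XOR = 0, i.e. changes one component's Grundy value g to g ⊕ X where X is the current total.
Pile A: need g' = 3⊕1 = 2. Options: 24−1→G=2, 24−4→G=2, 24−7→G=1, 24−8→G=0. Hits: 2.
Pile B: need g' = 2⊕1 = 3. Options: 20−3→G=1, 20−5→G=1, 20−8→G=0, 20−9→G=3. Hits: 1.

3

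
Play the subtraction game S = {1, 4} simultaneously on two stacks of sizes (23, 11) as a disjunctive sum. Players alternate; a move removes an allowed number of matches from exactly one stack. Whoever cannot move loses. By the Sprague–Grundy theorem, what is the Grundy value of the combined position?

0

All stacks use S = {1, 4}:
n :  0  1  2  3  4  5  6  7  8  9 10 11 12 13 14 15 16 17 18 19 20 21 22 23
G :  0  1  0  1  2  0  1  0  1  2  0  1  0  1  2  0  1  0  1  2  0  1  0  1
Stack A: G(23) = 1.
Stack B: G(11) = 1.
Combined Grundy value = 1 ⊕ 1 = 0.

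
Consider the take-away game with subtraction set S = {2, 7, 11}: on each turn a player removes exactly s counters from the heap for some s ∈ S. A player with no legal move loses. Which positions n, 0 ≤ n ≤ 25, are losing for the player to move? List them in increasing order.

G(0) = 0
G(1) = mex{} = 0
G(2) = mex{0} = 1
G(3) = mex{0} = 1
G(4) = mex{1} = 0
G(5) = mex{1} = 0
G(6) = mex{0} = 1
G(7) = mex{0,0} = 1
G(8) = mex{1,0} = 2
G(9) = mex{1,1} = 0
G(10) = mex{2,1} = 0
G(11) = mex{0,0,0} = 1
G(12) = mex{0,0,0} = 1
G(13) = mex{1,1,1} = 0
G(14) = mex{1,1,1} = 0
G(15) = mex{0,2,0} = 1
G(16) = mex{0,0,0} = 1
G(17) = mex{1,0,1} = 2
G(18) = mex{1,1,1} = 0
G(19) = mex{2,1,2} = 0
G(20) = mex{0,0,0} = 1
G(21) = mex{0,0,0} = 1
G(22) = mex{1,1,1} = 0
G(23) = mex{1,1,1} = 0
G(24) = mex{0,2,0} = 1
G(25) = mex{0,0,0} = 1
P-positions are exactly the n with G(n) = 0.

0, 1, 4, 5, 9, 10, 13, 14, 18, 19, 22, 23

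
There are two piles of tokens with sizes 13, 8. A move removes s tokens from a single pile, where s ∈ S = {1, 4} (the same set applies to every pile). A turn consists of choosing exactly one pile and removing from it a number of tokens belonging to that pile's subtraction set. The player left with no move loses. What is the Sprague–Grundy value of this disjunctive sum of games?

0

All piles use S = {1, 4}:
n :  0  1  2  3  4  5  6  7  8  9 10 11 12 13
G :  0  1  0  1  2  0  1  0  1  2  0  1  0  1
Pile A: G(13) = 1.
Pile B: G(8) = 1.
Combined Grundy value = 1 ⊕ 1 = 0.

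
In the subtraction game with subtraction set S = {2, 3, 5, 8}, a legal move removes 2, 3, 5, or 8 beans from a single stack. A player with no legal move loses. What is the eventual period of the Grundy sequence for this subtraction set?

G(0) = 0
G(1) = mex{} = 0
G(2) = mex{0} = 1
G(3) = mex{0,0} = 1
G(4) = mex{1,0} = 2
G(5) = mex{1,1,0} = 2
G(6) = mex{2,1,0} = 3
G(7) = mex{2,2,1} = 0
G(8) = mex{3,2,1,0} = 4
G(9) = mex{0,3,2,0} = 1
G(10) = mex{4,0,2,1} = 3
G(11) = mex{1,4,3,1} = 0
G(12) = mex{3,1,0,2} = 4
G(13) = mex{0,3,4,2} = 1
G(14) = mex{4,0,1,3} = 2
G(15) = mex{1,4,3,0} = 2
G(16) = mex{2,1,0,4} = 3
G(17) = mex{2,2,4,1} = 0
G(18) = mex{3,2,1,3} = 0
G(19) = mex{0,3,2,0} = 1
G(20) = mex{0,0,2,4} = 1
G(21) = mex{1,0,3,1} = 2
G(22) = mex{1,1,0,2} = 3
G(23) = mex{2,1,0,2} = 3
G(24) = mex{3,2,1,3} = 0
G(25) = mex{3,3,1,0} = 2
G(26) = mex{0,3,2,0} = 1
G(27) = mex{2,0,3,1} = 4
G(28) = mex{1,2,3,1} = 0
G(29) = mex{4,1,0,2} = 3
G(30) = mex{0,4,2,3} = 1
G(31) = mex{3,0,1,3} = 2
G(32) = mex{1,3,4,0} = 2
G(33) = mex{2,1,0,2} = 3
G(34) = mex{2,2,3,1} = 0
G(35) = mex{3,2,1,4} = 0
G(36) = mex{0,3,2,0} = 1
G(37) = mex{0,0,2,3} = 1
G(38) = mex{1,0,3,1} = 2
G(39) = mex{1,1,0,2} = 3
G(40) = mex{2,1,0,2} = 3
G(41) = mex{3,2,1,3} = 0
G(42) = mex{3,3,1,0} = 2
G(43) = mex{0,3,2,0} = 1
G(44) = mex{2,0,3,1} = 4
G(45) = mex{1,2,3,1} = 0
G(46) = mex{4,1,0,2} = 3
G(47) = mex{0,4,2,3} = 1
G(48) = mex{3,0,1,3} = 2
From n = 13 onward G(n+17) = G(n); since this holds over max(S) = 8 consecutive positions the period is 17 (pre-period 13).

17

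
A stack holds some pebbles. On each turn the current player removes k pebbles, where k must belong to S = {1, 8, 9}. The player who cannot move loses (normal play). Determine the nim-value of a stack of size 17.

1

n :  0  1  2  3  4  5  6  7  8  9 10 11 12 13 14 15 16 17
G :  0  1  0  1  0  1  0  1  2  3  2  3  2  3  2  3  0  1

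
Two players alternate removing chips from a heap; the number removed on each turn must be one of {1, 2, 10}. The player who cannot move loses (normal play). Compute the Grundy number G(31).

n :  0  1  2  3  4  5  6  7  8  9 10 11 12 13 14 15 16 17 18 19 20 21 22 23 24 25 26 27 28 29 30 31
G :  0  1  2  0  1  2  0  1  2  0  1  2  0  1  2  0  1  2  0  1  2  0  1  2  0  1  2  0  1  2  0  1

1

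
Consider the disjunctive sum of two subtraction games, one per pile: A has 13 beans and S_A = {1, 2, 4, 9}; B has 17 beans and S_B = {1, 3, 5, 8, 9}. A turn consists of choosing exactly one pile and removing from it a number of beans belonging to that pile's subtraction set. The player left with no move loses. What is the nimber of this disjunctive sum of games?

3

Pile A, S = {1, 2, 4, 9}:
n :  0  1  2  3  4  5  6  7  8  9 10 11 12 13
G :  0  1  2  0  1  2  0  1  2  3  4  0  1  2
G_A(13) = 2.
Pile B, S = {1, 3, 5, 8, 9}:
G(0) = 0
G(1) = mex{0} = 1
G(2) = mex{1} = 0
G(3) = mex{0,0} = 1
G(4) = mex{1,1} = 0
G(5) = mex{0,0,0} = 1
G(6) = mex{1,1,1} = 0
G(7) = mex{0,0,0} = 1
G(8) = mex{1,1,1,0} = 2
G(9) = mex{2,0,0,1,0} = 3
G(10) = mex{3,1,1,0,1} = 2
G(11) = mex{2,2,0,1,0} = 3
G(12) = mex{3,3,1,0,1} = 2
G(13) = mex{2,2,2,1,0} = 3
G(14) = mex{3,3,3,0,1} = 2
G(15) = mex{2,2,2,1,0} = 3
G(16) = mex{3,3,3,2,1} = 0
G(17) = mex{0,2,2,3,2} = 1
G_B(17) = 1.
Combined Grundy value = 2 ⊕ 1 = 3.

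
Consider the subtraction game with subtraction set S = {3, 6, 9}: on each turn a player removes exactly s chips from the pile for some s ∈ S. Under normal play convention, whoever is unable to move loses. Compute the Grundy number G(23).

3

n :  0  1  2  3  4  5  6  7  8  9 10 11 12 13 14 15 16 17 18 19 20 21 22 23
G :  0  0  0  1  1  1  2  2  2  3  3  3  0  0  0  1  1  1  2  2  2  3  3  3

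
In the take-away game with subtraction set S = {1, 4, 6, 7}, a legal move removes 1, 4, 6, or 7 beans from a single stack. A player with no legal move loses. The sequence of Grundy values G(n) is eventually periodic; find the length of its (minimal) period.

n :  0  1  2  3  4  5  6  7  8  9 10 11 12 13 14 15 16 17 18 19 20 21 22 23 24 25 26 27
G :  0  1  0  1  2  0  1  2  3  2  0  1  2  0  1  0  1  2  0  1  2  3  2  0  1  2  0  1
G(n+13) = G(n) holds for n = 0,…,6 (a full window of length max(S) = 7), so the sequence is purely periodic with period 13.

13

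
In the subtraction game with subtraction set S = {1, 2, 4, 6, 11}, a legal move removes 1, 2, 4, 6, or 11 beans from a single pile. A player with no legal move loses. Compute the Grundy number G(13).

n :  0  1  2  3  4  5  6  7  8  9 10 11 12 13
G :  0  1  2  0  1  2  3  4  0  1  2  3  4  0

0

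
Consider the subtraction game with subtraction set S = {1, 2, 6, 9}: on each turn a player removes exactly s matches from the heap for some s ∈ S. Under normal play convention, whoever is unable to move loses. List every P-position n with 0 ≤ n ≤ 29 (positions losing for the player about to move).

0, 3, 7, 10, 14, 17, 21, 24, 28

n :  0  1  2  3  4  5  6  7  8  9 10 11 12 13 14 15 16 17 18 19 20 21 22 23 24 25 26 27 28 29
G :  0  1  2  0  1  2  3  0  1  2  0  1  2  3  0  1  2  0  1  2  3  0  1  2  0  1  2  3  0  1
P-positions are exactly the n with G(n) = 0.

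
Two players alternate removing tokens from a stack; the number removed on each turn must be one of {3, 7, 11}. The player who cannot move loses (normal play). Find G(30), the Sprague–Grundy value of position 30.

0

n :  0  1  2  3  4  5  6  7  8  9 10 11 12 13 14 15 16 17 18 19 20 21 22 23 24 25 26 27 28 29 30
G :  0  0  0  1  1  1  0  2  2  1  0  3  2  1  0  0  0  1  1  1  0  2  2  1  0  3  2  1  0  0  0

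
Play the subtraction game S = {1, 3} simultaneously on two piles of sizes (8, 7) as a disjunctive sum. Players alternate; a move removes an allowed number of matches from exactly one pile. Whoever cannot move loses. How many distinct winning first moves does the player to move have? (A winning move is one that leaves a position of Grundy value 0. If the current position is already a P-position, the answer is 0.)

4

All piles use S = {1, 3}:
n : 0 1 2 3 4 5 6 7 8
G : 0 1 0 1 0 1 0 1 0
Pile A: G(8) = 0.
Pile B: G(7) = 1.
Combined Grundy value = 0 ⊕ 1 = 1.
A winning move leaves total XOR = 0, i.e. changes one component's Grundy value g to g ⊕ X where X is the current total.
Pile A: need g' = 0⊕1 = 1. Options: 8−1→G=1, 8−3→G=1. Hits: 2.
Pile B: need g' = 1⊕1 = 0. Options: 7−1→G=0, 7−3→G=0. Hits: 2.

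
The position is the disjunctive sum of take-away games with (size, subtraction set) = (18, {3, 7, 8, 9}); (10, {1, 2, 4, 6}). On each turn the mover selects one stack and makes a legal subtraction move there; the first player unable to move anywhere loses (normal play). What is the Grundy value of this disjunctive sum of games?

Stack A, S = {3, 7, 8, 9}:
n :  0  1  2  3  4  5  6  7  8  9 10 11 12 13 14 15 16 17 18
G :  0  0  0  1  1  1  0  2  2  1  3  3  0  2  4  1  0  0  0
G_A(18) = 0.
Stack B, S = {1, 2, 4, 6}:
G(0) = 0
G(1) = mex{0} = 1
G(2) = mex{1,0} = 2
G(3) = mex{2,1} = 0
G(4) = mex{0,2,0} = 1
G(5) = mex{1,0,1} = 2
G(6) = mex{2,1,2,0} = 3
G(7) = mex{3,2,0,1} = 4
G(8) = mex{4,3,1,2} = 0
G(9) = mex{0,4,2,0} = 1
G(10) = mex{1,0,3,1} = 2
G_B(10) = 2.
Combined Grundy value = 0 ⊕ 2 = 2.

2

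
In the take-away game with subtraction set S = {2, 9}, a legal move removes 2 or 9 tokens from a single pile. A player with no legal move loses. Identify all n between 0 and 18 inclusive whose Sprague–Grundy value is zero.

G(0) = 0
G(1) = mex{} = 0
G(2) = mex{0} = 1
G(3) = mex{0} = 1
G(4) = mex{1} = 0
G(5) = mex{1} = 0
G(6) = mex{0} = 1
G(7) = mex{0} = 1
G(8) = mex{1} = 0
G(9) = mex{1,0} = 2
G(10) = mex{0,0} = 1
G(11) = mex{2,1} = 0
G(12) = mex{1,1} = 0
G(13) = mex{0,0} = 1
G(14) = mex{0,0} = 1
G(15) = mex{1,1} = 0
G(16) = mex{1,1} = 0
G(17) = mex{0,0} = 1
G(18) = mex{0,2} = 1
P-positions are exactly the n with G(n) = 0.

0, 1, 4, 5, 8, 11, 12, 15, 16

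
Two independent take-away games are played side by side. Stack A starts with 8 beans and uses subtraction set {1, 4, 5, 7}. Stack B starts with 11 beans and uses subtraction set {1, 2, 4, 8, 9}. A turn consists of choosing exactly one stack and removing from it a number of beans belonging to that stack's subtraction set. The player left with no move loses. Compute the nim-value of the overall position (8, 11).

5

Stack A, S = {1, 4, 5, 7}:
G(0) = 0
G(1) = mex{0} = 1
G(2) = mex{1} = 0
G(3) = mex{0} = 1
G(4) = mex{1,0} = 2
G(5) = mex{2,1,0} = 3
G(6) = mex{3,0,1} = 2
G(7) = mex{2,1,0,0} = 3
G(8) = mex{3,2,1,1} = 0
G_A(8) = 0.
Stack B, S = {1, 2, 4, 8, 9}:
G(0) = 0
G(1) = mex{0} = 1
G(2) = mex{1,0} = 2
G(3) = mex{2,1} = 0
G(4) = mex{0,2,0} = 1
G(5) = mex{1,0,1} = 2
G(6) = mex{2,1,2} = 0
G(7) = mex{0,2,0} = 1
G(8) = mex{1,0,1,0} = 2
G(9) = mex{2,1,2,1,0} = 3
G(10) = mex{3,2,0,2,1} = 4
G(11) = mex{4,3,1,0,2} = 5
G_B(11) = 5.
Combined Grundy value = 0 ⊕ 5 = 5.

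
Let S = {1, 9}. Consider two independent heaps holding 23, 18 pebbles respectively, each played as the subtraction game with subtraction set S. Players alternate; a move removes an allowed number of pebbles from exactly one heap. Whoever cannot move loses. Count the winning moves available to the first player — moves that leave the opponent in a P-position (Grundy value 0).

4

All heaps use S = {1, 9}:
n :  0  1  2  3  4  5  6  7  8  9 10 11 12 13 14 15 16 17 18 19 20 21 22 23
G :  0  1  0  1  0  1  0  1  0  1  0  1  0  1  0  1  0  1  0  1  0  1  0  1
Heap A: G(23) = 1.
Heap B: G(18) = 0.
Combined Grundy value = 1 ⊕ 0 = 1.
A winning move leaves total XOR = 0, i.e. changes one component's Grundy value g to g ⊕ X where X is the current total.
Heap A: need g' = 1⊕1 = 0. Options: 23−1→G=0, 23−9→G=0. Hits: 2.
Heap B: need g' = 0⊕1 = 1. Options: 18−1→G=1, 18−9→G=1. Hits: 2.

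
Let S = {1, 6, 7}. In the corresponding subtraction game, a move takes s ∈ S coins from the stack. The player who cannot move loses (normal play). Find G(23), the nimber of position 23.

3

n :  0  1  2  3  4  5  6  7  8  9 10 11 12 13 14 15 16 17 18 19 20 21 22 23
G :  0  1  0  1  0  1  2  3  2  3  2  3  0  1  0  1  0  1  2  3  2  3  2  3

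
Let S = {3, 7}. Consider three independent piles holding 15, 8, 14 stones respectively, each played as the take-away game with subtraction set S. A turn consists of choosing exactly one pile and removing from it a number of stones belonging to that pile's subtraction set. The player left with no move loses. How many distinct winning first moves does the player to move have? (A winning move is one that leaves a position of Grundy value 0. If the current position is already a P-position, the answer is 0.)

All piles use S = {3, 7}:
n :  0  1  2  3  4  5  6  7  8  9 10 11 12 13 14 15
G :  0  0  0  1  1  1  0  2  2  1  0  0  0  1  1  1
Pile A: G(15) = 1.
Pile B: G(8) = 2.
Pile C: G(14) = 1.
Combined Grundy value = 1 ⊕ 2 ⊕ 1 = 2.
A winning move leaves total XOR = 0, i.e. changes one component's Grundy value g to g ⊕ X where X is the current total.
Pile A: need g' = 1⊕2 = 3. Options: 15−3→G=0, 15−7→G=2. Hits: 0.
Pile B: need g' = 2⊕2 = 0. Options: 8−3→G=1, 8−7→G=0. Hits: 1.
Pile C: need g' = 1⊕2 = 3. Options: 14−3→G=0, 14−7→G=2. Hits: 0.

1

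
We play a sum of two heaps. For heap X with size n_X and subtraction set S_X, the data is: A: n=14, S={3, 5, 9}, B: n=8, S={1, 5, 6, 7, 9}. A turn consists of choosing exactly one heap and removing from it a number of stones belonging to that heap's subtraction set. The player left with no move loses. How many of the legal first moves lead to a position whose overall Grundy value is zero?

Heap A, S = {3, 5, 9}:
G(0) = 0
G(1) = mex{} = 0
G(2) = mex{} = 0
G(3) = mex{0} = 1
G(4) = mex{0} = 1
G(5) = mex{0,0} = 1
G(6) = mex{1,0} = 2
G(7) = mex{1,0} = 2
G(8) = mex{1,1} = 0
G(9) = mex{2,1,0} = 3
G(10) = mex{2,1,0} = 3
G(11) = mex{0,2,0} = 1
G(12) = mex{3,2,1} = 0
G(13) = mex{3,0,1} = 2
G(14) = mex{1,3,1} = 0
G_A(14) = 0.
Heap B, S = {1, 5, 6, 7, 9}:
G(0) = 0
G(1) = mex{0} = 1
G(2) = mex{1} = 0
G(3) = mex{0} = 1
G(4) = mex{1} = 0
G(5) = mex{0,0} = 1
G(6) = mex{1,1,0} = 2
G(7) = mex{2,0,1,0} = 3
G(8) = mex{3,1,0,1} = 2
G_B(8) = 2.
Combined Grundy value = 0 ⊕ 2 = 2.
A winning move leaves total XOR = 0, i.e. changes one component's Grundy value g to g ⊕ X where X is the current total.
Heap A: need g' = 0⊕2 = 2. Options: 14−3→G=1, 14−5→G=3, 14−9→G=1. Hits: 0.
Heap B: need g' = 2⊕2 = 0. Options: 8−1→G=3, 8−5→G=1, 8−6→G=0, 8−7→G=1. Hits: 1.

1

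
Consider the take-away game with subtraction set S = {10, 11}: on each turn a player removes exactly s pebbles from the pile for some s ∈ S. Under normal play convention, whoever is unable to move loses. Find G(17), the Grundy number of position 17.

1

n :  0  1  2  3  4  5  6  7  8  9 10 11 12 13 14 15 16 17
G :  0  0  0  0  0  0  0  0  0  0  1  1  1  1  1  1  1  1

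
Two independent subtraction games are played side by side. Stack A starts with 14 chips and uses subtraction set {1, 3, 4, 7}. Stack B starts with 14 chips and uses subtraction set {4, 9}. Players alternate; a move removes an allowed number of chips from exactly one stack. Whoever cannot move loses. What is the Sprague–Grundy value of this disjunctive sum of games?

2

Stack A, S = {1, 3, 4, 7}:
G(0) = 0
G(1) = mex{0} = 1
G(2) = mex{1} = 0
G(3) = mex{0,0} = 1
G(4) = mex{1,1,0} = 2
G(5) = mex{2,0,1} = 3
G(6) = mex{3,1,0} = 2
G(7) = mex{2,2,1,0} = 3
G(8) = mex{3,3,2,1} = 0
G(9) = mex{0,2,3,0} = 1
G(10) = mex{1,3,2,1} = 0
G(11) = mex{0,0,3,2} = 1
G(12) = mex{1,1,0,3} = 2
G(13) = mex{2,0,1,2} = 3
G(14) = mex{3,1,0,3} = 2
G_A(14) = 2.
Stack B, S = {4, 9}:
n :  0  1  2  3  4  5  6  7  8  9 10 11 12 13 14
G :  0  0  0  0  1  1  1  1  0  2  2  2  1  0  0
G_B(14) = 0.
Combined Grundy value = 2 ⊕ 0 = 2.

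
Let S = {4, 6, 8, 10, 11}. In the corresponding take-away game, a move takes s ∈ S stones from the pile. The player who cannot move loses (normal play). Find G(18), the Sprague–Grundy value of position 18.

n :  0  1  2  3  4  5  6  7  8  9 10 11 12 13 14 15 16 17 18
G :  0  0  0  0  1  1  1  1  2  2  2  2  3  3  3  0  0  0  0

0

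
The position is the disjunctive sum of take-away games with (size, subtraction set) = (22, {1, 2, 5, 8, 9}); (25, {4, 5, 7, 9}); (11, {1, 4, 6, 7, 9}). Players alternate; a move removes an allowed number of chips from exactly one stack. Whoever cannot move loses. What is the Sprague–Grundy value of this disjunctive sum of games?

0

Stack A, S = {1, 2, 5, 8, 9}:
G(0) = 0
G(1) = mex{0} = 1
G(2) = mex{1,0} = 2
G(3) = mex{2,1} = 0
G(4) = mex{0,2} = 1
G(5) = mex{1,0,0} = 2
G(6) = mex{2,1,1} = 0
G(7) = mex{0,2,2} = 1
G(8) = mex{1,0,0,0} = 2
G(9) = mex{2,1,1,1,0} = 3
G(10) = mex{3,2,2,2,1} = 0
G(11) = mex{0,3,0,0,2} = 1
G(12) = mex{1,0,1,1,0} = 2
G(13) = mex{2,1,2,2,1} = 0
G(14) = mex{0,2,3,0,2} = 1
G(15) = mex{1,0,0,1,0} = 2
G(16) = mex{2,1,1,2,1} = 0
G(17) = mex{0,2,2,3,2} = 1
G(18) = mex{1,0,0,0,3} = 2
G(19) = mex{2,1,1,1,0} = 3
G(20) = mex{3,2,2,2,1} = 0
G(21) = mex{0,3,0,0,2} = 1
G(22) = mex{1,0,1,1,0} = 2
G_A(22) = 2.
Stack B, S = {4, 5, 7, 9}:
n :  0  1  2  3  4  5  6  7  8  9 10 11 12 13 14 15 16 17 18 19 20 21 22 23 24 25
G :  0  0  0  0  1  1  1  1  2  2  2  2  3  0  0  0  0  1  1  1  1  2  2  2  2  3
G_B(25) = 3.
Stack C, S = {1, 4, 6, 7, 9}:
n :  0  1  2  3  4  5  6  7  8  9 10 11
G :  0  1  0  1  2  0  1  2  3  2  0  1
G_C(11) = 1.
Combined Grundy value = 2 ⊕ 3 ⊕ 1 = 0.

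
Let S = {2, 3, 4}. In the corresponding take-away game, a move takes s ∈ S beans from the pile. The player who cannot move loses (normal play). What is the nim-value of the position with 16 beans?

G(0) = 0
G(1) = mex{} = 0
G(2) = mex{0} = 1
G(3) = mex{0,0} = 1
G(4) = mex{1,0,0} = 2
G(5) = mex{1,1,0} = 2
G(6) = mex{2,1,1} = 0
G(7) = mex{2,2,1} = 0
G(8) = mex{0,2,2} = 1
G(9) = mex{0,0,2} = 1
G(10) = mex{1,0,0} = 2
G(11) = mex{1,1,0} = 2
G(12) = mex{2,1,1} = 0
G(13) = mex{2,2,1} = 0
G(14) = mex{0,2,2} = 1
G(15) = mex{0,0,2} = 1
G(16) = mex{1,0,0} = 2

2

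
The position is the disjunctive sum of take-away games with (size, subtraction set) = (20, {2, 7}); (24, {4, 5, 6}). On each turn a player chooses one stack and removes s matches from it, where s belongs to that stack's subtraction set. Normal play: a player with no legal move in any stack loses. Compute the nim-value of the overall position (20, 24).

Stack A, S = {2, 7}:
n :  0  1  2  3  4  5  6  7  8  9 10 11 12 13 14 15 16 17 18 19 20
G :  0  0  1  1  0  0  1  1  2  0  0  1  1  0  0  1  1  2  0  0  1
G_A(20) = 1.
Stack B, S = {4, 5, 6}:
G(0) = 0
G(1) = mex{} = 0
G(2) = mex{} = 0
G(3) = mex{} = 0
G(4) = mex{0} = 1
G(5) = mex{0,0} = 1
G(6) = mex{0,0,0} = 1
G(7) = mex{0,0,0} = 1
G(8) = mex{1,0,0} = 2
G(9) = mex{1,1,0} = 2
G(10) = mex{1,1,1} = 0
G(11) = mex{1,1,1} = 0
G(12) = mex{2,1,1} = 0
G(13) = mex{2,2,1} = 0
G(14) = mex{0,2,2} = 1
G(15) = mex{0,0,2} = 1
G(16) = mex{0,0,0} = 1
G(17) = mex{0,0,0} = 1
G(18) = mex{1,0,0} = 2
G(19) = mex{1,1,0} = 2
G(20) = mex{1,1,1} = 0
G(21) = mex{1,1,1} = 0
G(22) = mex{2,1,1} = 0
G(23) = mex{2,2,1} = 0
G(24) = mex{0,2,2} = 1
G_B(24) = 1.
Combined Grundy value = 1 ⊕ 1 = 0.

0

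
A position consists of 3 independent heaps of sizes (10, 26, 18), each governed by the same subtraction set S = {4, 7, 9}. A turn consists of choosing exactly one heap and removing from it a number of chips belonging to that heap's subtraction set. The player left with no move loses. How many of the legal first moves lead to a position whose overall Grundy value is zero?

All heaps use S = {4, 7, 9}:
n :  0  1  2  3  4  5  6  7  8  9 10 11 12 13 14 15 16 17 18 19 20 21 22 23 24 25 26
G :  0  0  0  0  1  1  1  1  2  2  2  2  3  0  0  0  0  1  1  1  1  2  2  2  2  3  0
Heap A: G(10) = 2.
Heap B: G(26) = 0.
Heap C: G(18) = 1.
Combined Grundy value = 2 ⊕ 0 ⊕ 1 = 3.
A winning move leaves total XOR = 0, i.e. changes one component's Grundy value g to g ⊕ X where X is the current total.
Heap A: need g' = 2⊕3 = 1. Options: 10−4→G=1, 10−7→G=0, 10−9→G=0. Hits: 1.
Heap B: need g' = 0⊕3 = 3. Options: 26−4→G=2, 26−7→G=1, 26−9→G=1. Hits: 0.
Heap C: need g' = 1⊕3 = 2. Options: 18−4→G=0, 18−7→G=2, 18−9→G=2. Hits: 2.

3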